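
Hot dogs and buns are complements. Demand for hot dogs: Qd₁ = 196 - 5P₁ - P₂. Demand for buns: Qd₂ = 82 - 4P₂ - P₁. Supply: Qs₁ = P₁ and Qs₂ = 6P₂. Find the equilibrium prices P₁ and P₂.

P₁ = 1878/59, P₂ = 296/59

Market 1: 196 - 5P₁ - P₂ = P₁ → 6P₁ + P₂ = 196.
Market 2: 10P₂ + P₁ = 82.
Eliminating P₂: 10×(1) − 1×(2) gives 59P₁ = 1878, so P₁ = 1878/59.
Back-substitute into (2): P₂ = (82 − 1×1878/59) / 10 = 296/59.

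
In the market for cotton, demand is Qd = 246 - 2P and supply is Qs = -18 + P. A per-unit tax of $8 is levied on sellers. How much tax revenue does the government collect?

Pre-tax equilibrium: P* = 88, Q* = 70.
Tax on sellers shifts supply to Qs = -18 + 1(P − 8) = -26 + P.
246 - 2P = -26 + P gives buyer price Pb = 272/3; sellers receive Ps = 272/3 − 8 = 248/3.
New quantity: Q = 246 − 2(272/3) = 194/3.
Revenue = 8 × 194/3 = 1552/3.

Tax revenue = 1552/3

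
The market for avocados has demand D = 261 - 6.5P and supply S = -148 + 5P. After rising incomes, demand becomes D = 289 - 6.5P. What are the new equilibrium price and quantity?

Original equilibrium: P* = 818/23, Q* = 686/23.
New equilibrium: 289 - 6.5P = -148 + 5P, so 437 = 11.5P and P' = 38; Q' = 289 − 6.5(38) = 42.

P' = 38, Q' = 42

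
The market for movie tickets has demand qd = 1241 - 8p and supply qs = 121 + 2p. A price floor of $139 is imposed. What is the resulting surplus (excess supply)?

Surplus = 270

Equilibrium price would be p* = 112, so the floor at 139 binds.
At p = 139: qd = 129, qs = 399.
Surplus = 399 − 129 = 270.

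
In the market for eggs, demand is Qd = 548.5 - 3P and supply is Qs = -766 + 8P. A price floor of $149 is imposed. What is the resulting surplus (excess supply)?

Surplus = 324.5

Equilibrium price would be P* = 119.5, so the floor at 149 binds.
At P = 149: Qd = 101.5, Qs = 426.
Surplus = 426 − 101.5 = 324.5.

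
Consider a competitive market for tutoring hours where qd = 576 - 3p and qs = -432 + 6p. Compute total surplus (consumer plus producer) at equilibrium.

Equilibrium: 576 - 3p = -432 + 6p gives p* = 112, q* = 240.
Demand choke price: p = 192; supply starts at p = 72.
CS = ½(192 − 112)(240) = 9600; PS = ½(112 − 72)(240) = 4800.

Total surplus = 14400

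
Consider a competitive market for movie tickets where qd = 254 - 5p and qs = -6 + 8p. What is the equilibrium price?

Set qd = qs: 254 - 5p = -6 + 8p.
260 = 13p, so p* = 20.
q* = 254 − 5(20) = 154.

p* = 20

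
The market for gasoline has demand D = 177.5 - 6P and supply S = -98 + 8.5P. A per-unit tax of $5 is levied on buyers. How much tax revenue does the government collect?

Tax revenue = 13315/58

Pre-tax equilibrium: P* = 19, Q* = 63.5.
Tax on buyers shifts demand to D = 177.5 − 6(P + 5) = 147.5 - 6P.
147.5 - 6P = -98 + 8.5P gives seller price Ps = 491/29; buyers pay Pb = 491/29 + 5 = 636/29.
New quantity: Q = 177.5 − 6(636/29) = 2663/58.
Revenue = 5 × 2663/58 = 13315/58.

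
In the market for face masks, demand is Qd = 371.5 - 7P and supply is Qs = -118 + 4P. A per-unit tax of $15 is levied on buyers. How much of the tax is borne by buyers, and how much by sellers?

Buyers bear 60/11, sellers bear 105/11

Pre-tax equilibrium: P* = 44.5, Q* = 60.
Tax on buyers shifts demand to Qd = 371.5 − 7(P + 15) = 266.5 - 7P.
266.5 - 7P = -118 + 4P gives seller price Ps = 769/22; buyers pay Pb = 769/22 + 15 = 1099/22.
New quantity: Q = 371.5 − 7(1099/22) = 240/11.
Buyer burden = 1099/22 − 44.5 = 60/11; seller burden = 44.5 − 769/22 = 105/11.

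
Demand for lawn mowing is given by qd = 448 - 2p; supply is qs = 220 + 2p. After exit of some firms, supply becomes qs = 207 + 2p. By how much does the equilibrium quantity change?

Original equilibrium: p* = 57, q* = 334.
New equilibrium: 448 - 2p = 207 + 2p, so 241 = 4p and p' = 60.25; q' = 448 − 2(60.25) = 327.5.
Change in quantity: 327.5 − 334 = -6.5.

Δq = -6.5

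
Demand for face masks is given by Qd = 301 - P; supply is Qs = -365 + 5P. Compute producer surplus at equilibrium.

Producer surplus = 3610

Equilibrium: 301 - P = -365 + 5P gives P* = 111, Q* = 190.
Supply starts at P = 73 (where Qs = 0).
PS = ½(111 − 73)(190) = 3610.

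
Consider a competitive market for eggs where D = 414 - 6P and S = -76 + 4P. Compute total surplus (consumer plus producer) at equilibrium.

Total surplus = 3000

Equilibrium: 414 - 6P = -76 + 4P gives P* = 49, Q* = 120.
Demand choke price: P = 69; supply starts at P = 19.
CS = ½(69 − 49)(120) = 1200; PS = ½(49 − 19)(120) = 1800.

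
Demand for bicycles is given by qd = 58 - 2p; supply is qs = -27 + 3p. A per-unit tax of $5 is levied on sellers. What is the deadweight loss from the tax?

Pre-tax equilibrium: p* = 17, q* = 24.
Tax on sellers shifts supply to qs = -27 + 3(p − 5) = -42 + 3p.
58 - 2p = -42 + 3p gives buyer price pb = 20; sellers receive ps = 20 − 5 = 15.
New quantity: q = 58 − 2(20) = 18.
DWL = ½ × 5 × (24 − 18) = 15.

Deadweight loss = 15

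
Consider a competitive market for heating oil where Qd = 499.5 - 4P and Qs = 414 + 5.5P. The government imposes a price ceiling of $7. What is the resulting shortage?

Equilibrium price would be P* = 9, so the ceiling at 7 binds.
At P = 7: Qd = 499.5 − 4(7) = 471.5, Qs = 414 + 5.5(7) = 452.5.
Shortage = 471.5 − 452.5 = 19.

Shortage = 19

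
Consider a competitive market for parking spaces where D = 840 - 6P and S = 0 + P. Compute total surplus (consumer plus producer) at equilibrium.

Total surplus = 8400

Equilibrium: 840 - 6P = 0 + P gives P* = 120, Q* = 120.
Demand choke price: P = 140; supply starts at P = 0.
CS = ½(140 − 120)(120) = 1200; PS = ½(120 − 0)(120) = 7200.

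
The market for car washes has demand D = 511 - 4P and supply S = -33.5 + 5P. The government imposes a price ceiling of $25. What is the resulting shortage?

Shortage = 319.5

Equilibrium price would be P* = 60.5, so the ceiling at 25 binds.
At P = 25: D = 511 − 4(25) = 411, S = -33.5 + 5(25) = 91.5.
Shortage = 411 − 91.5 = 319.5.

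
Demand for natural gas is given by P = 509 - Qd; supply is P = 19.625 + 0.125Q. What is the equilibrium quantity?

Q* = 435

Set the two price expressions equal: 509 - Q = 19.625 + 0.125Q.
489.375 = 1.125Q, so Q* = 435.
P* = 509 − (1)(435) = 74.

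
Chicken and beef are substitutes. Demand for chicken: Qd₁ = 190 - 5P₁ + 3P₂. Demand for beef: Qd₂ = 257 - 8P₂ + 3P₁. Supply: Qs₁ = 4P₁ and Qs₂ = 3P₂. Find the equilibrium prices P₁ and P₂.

Market 1: 190 - 5P₁ + 3P₂ = 4P₁ → 9P₁ - 3P₂ = 190.
Market 2: 11P₂ - 3P₁ = 257.
Eliminating P₂: 11×(1) + 3×(2) gives 90P₁ = 2861, so P₁ = 2861/90.
Back-substitute into (2): P₂ = (257 + 3×2861/90) / 11 = 961/30.

P₁ = 2861/90, P₂ = 961/30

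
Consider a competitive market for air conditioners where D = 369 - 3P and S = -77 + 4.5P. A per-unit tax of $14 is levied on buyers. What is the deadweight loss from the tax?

Deadweight loss = 176.4

Pre-tax equilibrium: P* = 892/15, Q* = 190.6.
Tax on buyers shifts demand to D = 369 − 3(P + 14) = 327 - 3P.
327 - 3P = -77 + 4.5P gives seller price Ps = 808/15; buyers pay Pb = 808/15 + 14 = 1018/15.
New quantity: Q = 369 − 3(1018/15) = 165.4.
DWL = ½ × 14 × (190.6 − 165.4) = 176.4.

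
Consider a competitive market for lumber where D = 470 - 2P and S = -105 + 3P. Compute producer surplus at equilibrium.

Equilibrium: 470 - 2P = -105 + 3P gives P* = 115, Q* = 240.
Supply starts at P = 35 (where S = 0).
PS = ½(115 − 35)(240) = 9600.

Producer surplus = 9600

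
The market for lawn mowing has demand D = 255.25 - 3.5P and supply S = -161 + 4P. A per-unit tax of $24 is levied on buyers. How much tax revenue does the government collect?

Tax revenue = 388.8

Pre-tax equilibrium: P* = 55.5, Q* = 61.
Tax on buyers shifts demand to D = 255.25 − 3.5(P + 24) = 171.25 - 3.5P.
171.25 - 3.5P = -161 + 4P gives seller price Ps = 44.3; buyers pay Pb = 44.3 + 24 = 68.3.
New quantity: Q = 255.25 − 3.5(68.3) = 16.2.
Revenue = 24 × 16.2 = 388.8.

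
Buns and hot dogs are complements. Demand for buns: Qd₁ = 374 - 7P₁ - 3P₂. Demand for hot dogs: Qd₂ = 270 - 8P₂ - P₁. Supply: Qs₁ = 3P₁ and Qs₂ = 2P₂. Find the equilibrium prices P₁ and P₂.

P₁ = 2930/97, P₂ = 2326/97

Market 1: 374 - 7P₁ - 3P₂ = 3P₁ → 10P₁ + 3P₂ = 374.
Market 2: 10P₂ + P₁ = 270.
Eliminating P₂: 10×(1) − 3×(2) gives 97P₁ = 2930, so P₁ = 2930/97.
Back-substitute into (2): P₂ = (270 − 1×2930/97) / 10 = 2326/97.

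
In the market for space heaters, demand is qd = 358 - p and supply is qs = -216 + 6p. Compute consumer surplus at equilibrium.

Equilibrium: 358 - p = -216 + 6p gives p* = 82, q* = 276.
Demand choke price (qd = 0): p = 358.
CS = ½(358 − 82)(276) = 38088.

Consumer surplus = 38088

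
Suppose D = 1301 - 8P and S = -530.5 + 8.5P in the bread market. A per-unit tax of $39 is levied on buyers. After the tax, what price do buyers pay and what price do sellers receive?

Pre-tax equilibrium: P* = 111, Q* = 413.
Tax on buyers shifts demand to D = 1301 − 8(P + 39) = 989 - 8P.
989 - 8P = -530.5 + 8.5P gives seller price Ps = 1013/11; buyers pay Pb = 1013/11 + 39 = 1442/11.
New quantity: Q = 1301 − 8(1442/11) = 2775/11.

Buyers pay 1442/11, sellers receive 1013/11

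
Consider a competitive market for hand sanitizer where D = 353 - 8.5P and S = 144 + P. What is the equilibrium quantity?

Set D = S: 353 - 8.5P = 144 + P.
209 = 9.5P, so P* = 22.
Q* = 353 − 8.5(22) = 166.

Q* = 166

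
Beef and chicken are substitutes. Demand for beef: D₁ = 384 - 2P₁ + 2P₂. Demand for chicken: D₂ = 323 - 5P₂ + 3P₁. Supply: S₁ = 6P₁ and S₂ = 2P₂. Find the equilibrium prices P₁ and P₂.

P₁ = 66.68, P₂ = 74.72

Market 1: 384 - 2P₁ + 2P₂ = 6P₁ → 8P₁ - 2P₂ = 384.
Market 2: 7P₂ - 3P₁ = 323.
Eliminating P₂: 7×(1) + 2×(2) gives 50P₁ = 3334, so P₁ = 66.68.
Back-substitute into (2): P₂ = (323 + 3×66.68) / 7 = 74.72.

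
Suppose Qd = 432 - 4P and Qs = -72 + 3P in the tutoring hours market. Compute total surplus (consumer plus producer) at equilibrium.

Total surplus = 6048

Equilibrium: 432 - 4P = -72 + 3P gives P* = 72, Q* = 144.
Demand choke price: P = 108; supply starts at P = 24.
CS = ½(108 − 72)(144) = 2592; PS = ½(72 − 24)(144) = 3456.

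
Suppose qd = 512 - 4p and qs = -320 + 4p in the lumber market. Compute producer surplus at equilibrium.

Producer surplus = 1152

Equilibrium: 512 - 4p = -320 + 4p gives p* = 104, q* = 96.
Supply starts at p = 80 (where qs = 0).
PS = ½(104 − 80)(96) = 1152.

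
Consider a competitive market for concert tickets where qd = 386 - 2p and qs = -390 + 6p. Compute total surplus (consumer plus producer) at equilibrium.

Equilibrium: 386 - 2p = -390 + 6p gives p* = 97, q* = 192.
Demand choke price: p = 193; supply starts at p = 65.
CS = ½(193 − 97)(192) = 9216; PS = ½(97 − 65)(192) = 3072.

Total surplus = 12288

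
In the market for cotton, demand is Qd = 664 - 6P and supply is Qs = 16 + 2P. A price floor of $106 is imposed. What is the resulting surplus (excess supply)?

Surplus = 200

Equilibrium price would be P* = 81, so the floor at 106 binds.
At P = 106: Qd = 28, Qs = 228.
Surplus = 228 − 28 = 200.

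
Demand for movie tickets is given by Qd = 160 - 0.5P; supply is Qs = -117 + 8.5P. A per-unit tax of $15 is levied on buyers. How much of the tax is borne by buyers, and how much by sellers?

Pre-tax equilibrium: P* = 277/9, Q* = 2603/18.
Tax on buyers shifts demand to Qd = 160 − 0.5(P + 15) = 152.5 - 0.5P.
152.5 - 0.5P = -117 + 8.5P gives seller price Ps = 539/18; buyers pay Pb = 539/18 + 15 = 809/18.
New quantity: Q = 160 − 0.5(809/18) = 4951/36.
Buyer burden = 809/18 − 277/9 = 85/6; seller burden = 277/9 − 539/18 = 5/6.

Buyers bear 85/6, sellers bear 5/6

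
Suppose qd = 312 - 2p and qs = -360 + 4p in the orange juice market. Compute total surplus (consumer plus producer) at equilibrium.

Equilibrium: 312 - 2p = -360 + 4p gives p* = 112, q* = 88.
Demand choke price: p = 156; supply starts at p = 90.
CS = ½(156 − 112)(88) = 1936; PS = ½(112 − 90)(88) = 968.

Total surplus = 2904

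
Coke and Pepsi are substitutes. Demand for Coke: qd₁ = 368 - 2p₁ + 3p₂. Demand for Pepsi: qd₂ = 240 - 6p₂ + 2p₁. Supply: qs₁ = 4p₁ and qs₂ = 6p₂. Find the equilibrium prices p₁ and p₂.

Market 1: 368 - 2p₁ + 3p₂ = 4p₁ → 6p₁ - 3p₂ = 368.
Market 2: 12p₂ - 2p₁ = 240.
Eliminating p₂: 12×(1) + 3×(2) gives 66p₁ = 5136, so p₁ = 856/11.
Back-substitute into (2): p₂ = (240 + 2×856/11) / 12 = 1088/33.

p₁ = 856/11, p₂ = 1088/33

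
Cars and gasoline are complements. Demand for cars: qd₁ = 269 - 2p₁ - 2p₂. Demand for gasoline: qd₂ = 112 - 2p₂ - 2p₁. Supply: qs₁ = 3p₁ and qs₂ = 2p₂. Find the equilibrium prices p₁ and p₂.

p₁ = 53.25, p₂ = 1.375

Market 1: 269 - 2p₁ - 2p₂ = 3p₁ → 5p₁ + 2p₂ = 269.
Market 2: 4p₂ + 2p₁ = 112.
Eliminating p₂: 4×(1) − 2×(2) gives 16p₁ = 852, so p₁ = 53.25.
Back-substitute into (2): p₂ = (112 − 2×53.25) / 4 = 1.375.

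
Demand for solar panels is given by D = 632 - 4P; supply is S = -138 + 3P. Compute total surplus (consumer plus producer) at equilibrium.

Total surplus = 10752

Equilibrium: 632 - 4P = -138 + 3P gives P* = 110, Q* = 192.
Demand choke price: P = 158; supply starts at P = 46.
CS = ½(158 − 110)(192) = 4608; PS = ½(110 − 46)(192) = 6144.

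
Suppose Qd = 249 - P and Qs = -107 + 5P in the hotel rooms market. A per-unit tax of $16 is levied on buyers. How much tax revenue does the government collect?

Tax revenue = 8464/3

Pre-tax equilibrium: P* = 178/3, Q* = 569/3.
Tax on buyers shifts demand to Qd = 249 − 1(P + 16) = 233 - P.
233 - P = -107 + 5P gives seller price Ps = 170/3; buyers pay Pb = 170/3 + 16 = 218/3.
New quantity: Q = 249 − 1(218/3) = 529/3.
Revenue = 16 × 529/3 = 8464/3.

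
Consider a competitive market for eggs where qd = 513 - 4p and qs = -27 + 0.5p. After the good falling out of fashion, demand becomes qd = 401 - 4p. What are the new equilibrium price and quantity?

p' = 856/9, q' = 185/9

Original equilibrium: p* = 120, q* = 33.
New equilibrium: 401 - 4p = -27 + 0.5p, so 428 = 4.5p and p' = 856/9; q' = 401 − 4(856/9) = 185/9.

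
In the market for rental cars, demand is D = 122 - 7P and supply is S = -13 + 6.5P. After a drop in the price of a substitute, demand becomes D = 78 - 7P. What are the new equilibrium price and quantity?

Original equilibrium: P* = 10, Q* = 52.
New equilibrium: 78 - 7P = -13 + 6.5P, so 91 = 13.5P and P' = 182/27; Q' = 78 − 7(182/27) = 832/27.

P' = 182/27, Q' = 832/27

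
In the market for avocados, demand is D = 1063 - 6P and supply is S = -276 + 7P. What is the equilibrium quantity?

Set D = S: 1063 - 6P = -276 + 7P.
1339 = 13P, so P* = 103.
Q* = 1063 − 6(103) = 445.

Q* = 445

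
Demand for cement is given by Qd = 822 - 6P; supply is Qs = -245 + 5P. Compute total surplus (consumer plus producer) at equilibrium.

Total surplus = 10560

Equilibrium: 822 - 6P = -245 + 5P gives P* = 97, Q* = 240.
Demand choke price: P = 137; supply starts at P = 49.
CS = ½(137 − 97)(240) = 4800; PS = ½(97 − 49)(240) = 5760.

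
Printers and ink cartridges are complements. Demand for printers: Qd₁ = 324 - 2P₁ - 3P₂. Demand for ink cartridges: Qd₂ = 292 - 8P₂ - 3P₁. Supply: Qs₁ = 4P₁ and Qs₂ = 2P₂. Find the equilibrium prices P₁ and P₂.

P₁ = 788/17, P₂ = 260/17

Market 1: 324 - 2P₁ - 3P₂ = 4P₁ → 6P₁ + 3P₂ = 324.
Market 2: 10P₂ + 3P₁ = 292.
Eliminating P₂: 10×(1) − 3×(2) gives 51P₁ = 2364, so P₁ = 788/17.
Back-substitute into (2): P₂ = (292 − 3×788/17) / 10 = 260/17.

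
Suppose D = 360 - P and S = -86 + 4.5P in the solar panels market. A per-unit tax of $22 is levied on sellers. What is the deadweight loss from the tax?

Deadweight loss = 198

Pre-tax equilibrium: P* = 892/11, Q* = 3068/11.
Tax on sellers shifts supply to S = -86 + 4.5(P − 22) = -185 + 4.5P.
360 - P = -185 + 4.5P gives buyer price Pb = 1090/11; sellers receive Ps = 1090/11 − 22 = 848/11.
New quantity: Q = 360 − 1(1090/11) = 2870/11.
DWL = ½ × 22 × (3068/11 − 2870/11) = 198.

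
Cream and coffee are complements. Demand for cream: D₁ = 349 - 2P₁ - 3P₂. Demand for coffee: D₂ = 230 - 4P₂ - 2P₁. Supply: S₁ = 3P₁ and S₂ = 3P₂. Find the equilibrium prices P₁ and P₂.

Market 1: 349 - 2P₁ - 3P₂ = 3P₁ → 5P₁ + 3P₂ = 349.
Market 2: 7P₂ + 2P₁ = 230.
Eliminating P₂: 7×(1) − 3×(2) gives 29P₁ = 1753, so P₁ = 1753/29.
Back-substitute into (2): P₂ = (230 − 2×1753/29) / 7 = 452/29.

P₁ = 1753/29, P₂ = 452/29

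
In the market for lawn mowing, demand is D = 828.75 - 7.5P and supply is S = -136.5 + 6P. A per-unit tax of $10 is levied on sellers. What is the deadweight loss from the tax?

Deadweight loss = 500/3

Pre-tax equilibrium: P* = 71.5, Q* = 292.5.
Tax on sellers shifts supply to S = -136.5 + 6(P − 10) = -196.5 + 6P.
828.75 - 7.5P = -196.5 + 6P gives buyer price Pb = 1367/18; sellers receive Ps = 1367/18 − 10 = 1187/18.
New quantity: Q = 828.75 − 7.5(1367/18) = 1555/6.
DWL = ½ × 10 × (292.5 − 1555/6) = 500/3.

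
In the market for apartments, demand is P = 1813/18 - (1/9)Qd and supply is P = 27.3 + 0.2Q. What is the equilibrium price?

Set the two price expressions equal: 1813/18 - (1/9)Q = 27.3 + 0.2Q.
3304/45 = (14/45)Q, so Q* = 236.
P* = 1813/18 − (1/9)(236) = 74.5.

P* = 74.5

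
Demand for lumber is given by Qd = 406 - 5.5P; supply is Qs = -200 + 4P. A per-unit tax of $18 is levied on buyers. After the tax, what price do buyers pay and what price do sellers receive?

Pre-tax equilibrium: P* = 1212/19, Q* = 1048/19.
Tax on buyers shifts demand to Qd = 406 − 5.5(P + 18) = 307 - 5.5P.
307 - 5.5P = -200 + 4P gives seller price Ps = 1014/19; buyers pay Pb = 1014/19 + 18 = 1356/19.
New quantity: Q = 406 − 5.5(1356/19) = 256/19.

Buyers pay 1356/19, sellers receive 1014/19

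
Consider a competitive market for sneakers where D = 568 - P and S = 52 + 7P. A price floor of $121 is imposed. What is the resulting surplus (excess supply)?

Surplus = 452

Equilibrium price would be P* = 64.5, so the floor at 121 binds.
At P = 121: D = 447, S = 899.
Surplus = 899 − 447 = 452.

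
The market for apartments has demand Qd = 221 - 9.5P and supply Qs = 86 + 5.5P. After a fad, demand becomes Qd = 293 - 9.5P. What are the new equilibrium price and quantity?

P' = 13.8, Q' = 161.9

Original equilibrium: P* = 9, Q* = 135.5.
New equilibrium: 293 - 9.5P = 86 + 5.5P, so 207 = 15P and P' = 13.8; Q' = 293 − 9.5(13.8) = 161.9.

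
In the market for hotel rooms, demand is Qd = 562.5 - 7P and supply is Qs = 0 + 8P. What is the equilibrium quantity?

Q* = 300

Set Qd = Qs: 562.5 - 7P = 0 + 8P.
562.5 = 15P, so P* = 37.5.
Q* = 562.5 − 7(37.5) = 300.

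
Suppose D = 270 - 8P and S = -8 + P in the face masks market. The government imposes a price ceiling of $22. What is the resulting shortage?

Equilibrium price would be P* = 278/9, so the ceiling at 22 binds.
At P = 22: D = 270 − 8(22) = 94, S = -8 + 1(22) = 14.
Shortage = 94 − 14 = 80.

Shortage = 80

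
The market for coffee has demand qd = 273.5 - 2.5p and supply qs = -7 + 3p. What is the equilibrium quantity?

Set qd = qs: 273.5 - 2.5p = -7 + 3p.
280.5 = 5.5p, so p* = 51.
q* = 273.5 − 2.5(51) = 146.

q* = 146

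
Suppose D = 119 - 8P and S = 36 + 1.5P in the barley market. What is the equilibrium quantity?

Set D = S: 119 - 8P = 36 + 1.5P.
83 = 9.5P, so P* = 166/19.
Q* = 119 − 8(166/19) = 933/19.

Q* = 933/19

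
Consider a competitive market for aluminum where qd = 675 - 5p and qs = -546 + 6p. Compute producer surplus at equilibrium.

Producer surplus = 1200

Equilibrium: 675 - 5p = -546 + 6p gives p* = 111, q* = 120.
Supply starts at p = 91 (where qs = 0).
PS = ½(111 − 91)(120) = 1200.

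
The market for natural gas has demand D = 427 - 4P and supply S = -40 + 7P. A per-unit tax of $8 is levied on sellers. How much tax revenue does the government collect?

Pre-tax equilibrium: P* = 467/11, Q* = 2829/11.
Tax on sellers shifts supply to S = -40 + 7(P − 8) = -96 + 7P.
427 - 4P = -96 + 7P gives buyer price Pb = 523/11; sellers receive Ps = 523/11 − 8 = 435/11.
New quantity: Q = 427 − 4(523/11) = 2605/11.
Revenue = 8 × 2605/11 = 20840/11.

Tax revenue = 20840/11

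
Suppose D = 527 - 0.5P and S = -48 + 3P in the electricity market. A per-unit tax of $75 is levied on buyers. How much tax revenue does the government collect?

Tax revenue = 216675/7

Pre-tax equilibrium: P* = 1150/7, Q* = 3114/7.
Tax on buyers shifts demand to D = 527 − 0.5(P + 75) = 489.5 - 0.5P.
489.5 - 0.5P = -48 + 3P gives seller price Ps = 1075/7; buyers pay Pb = 1075/7 + 75 = 1600/7.
New quantity: Q = 527 − 0.5(1600/7) = 2889/7.
Revenue = 75 × 2889/7 = 216675/7.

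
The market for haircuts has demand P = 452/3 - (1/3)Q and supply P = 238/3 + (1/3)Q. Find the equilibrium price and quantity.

P* = 115, Q* = 107

Set the two price expressions equal: 452/3 - (1/3)Q = 238/3 + (1/3)Q.
214/3 = (2/3)Q, so Q* = 107.
P* = 452/3 − (1/3)(107) = 115.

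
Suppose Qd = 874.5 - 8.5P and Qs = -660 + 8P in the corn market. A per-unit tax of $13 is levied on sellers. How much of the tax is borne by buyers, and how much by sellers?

Buyers bear 208/33, sellers bear 221/33

Pre-tax equilibrium: P* = 93, Q* = 84.
Tax on sellers shifts supply to Qs = -660 + 8(P − 13) = -764 + 8P.
874.5 - 8.5P = -764 + 8P gives buyer price Pb = 3277/33; sellers receive Ps = 3277/33 − 13 = 2848/33.
New quantity: Q = 874.5 − 8.5(3277/33) = 1004/33.
Buyer burden = 3277/33 − 93 = 208/33; seller burden = 93 − 2848/33 = 221/33.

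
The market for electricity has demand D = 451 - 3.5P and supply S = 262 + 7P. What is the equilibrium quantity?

Set D = S: 451 - 3.5P = 262 + 7P.
189 = 10.5P, so P* = 18.
Q* = 451 − 3.5(18) = 388.

Q* = 388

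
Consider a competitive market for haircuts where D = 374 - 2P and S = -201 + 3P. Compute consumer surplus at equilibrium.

Equilibrium: 374 - 2P = -201 + 3P gives P* = 115, Q* = 144.
Demand choke price (D = 0): P = 187.
CS = ½(187 − 115)(144) = 5184.

Consumer surplus = 5184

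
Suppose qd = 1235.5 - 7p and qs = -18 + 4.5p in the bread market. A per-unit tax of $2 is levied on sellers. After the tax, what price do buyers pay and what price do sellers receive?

Pre-tax equilibrium: p* = 109, q* = 472.5.
Tax on sellers shifts supply to qs = -18 + 4.5(p − 2) = -27 + 4.5p.
1235.5 - 7p = -27 + 4.5p gives buyer price pb = 2525/23; sellers receive ps = 2525/23 − 2 = 2479/23.
New quantity: q = 1235.5 − 7(2525/23) = 21483/46.

Buyers pay 2525/23, sellers receive 2479/23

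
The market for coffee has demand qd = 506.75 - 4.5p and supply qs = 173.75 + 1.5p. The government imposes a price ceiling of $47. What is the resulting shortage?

Equilibrium price would be p* = 55.5, so the ceiling at 47 binds.
At p = 47: qd = 506.75 − 4.5(47) = 295.25, qs = 173.75 + 1.5(47) = 244.25.
Shortage = 295.25 − 244.25 = 51.

Shortage = 51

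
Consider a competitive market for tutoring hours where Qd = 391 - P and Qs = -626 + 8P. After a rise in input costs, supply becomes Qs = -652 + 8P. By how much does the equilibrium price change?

Original equilibrium: P* = 113, Q* = 278.
New equilibrium: 391 - P = -652 + 8P, so 1043 = 9P and P' = 1043/9; Q' = 391 − 1(1043/9) = 2476/9.
Change in price: 1043/9 − 113 = 26/9.

ΔP = 26/9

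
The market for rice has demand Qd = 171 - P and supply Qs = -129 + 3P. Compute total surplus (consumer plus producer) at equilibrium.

Total surplus = 6144

Equilibrium: 171 - P = -129 + 3P gives P* = 75, Q* = 96.
Demand choke price: P = 171; supply starts at P = 43.
CS = ½(171 − 75)(96) = 4608; PS = ½(75 − 43)(96) = 1536.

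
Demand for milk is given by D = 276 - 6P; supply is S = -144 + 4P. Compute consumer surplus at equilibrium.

Consumer surplus = 48

Equilibrium: 276 - 6P = -144 + 4P gives P* = 42, Q* = 24.
Demand choke price (D = 0): P = 46.
CS = ½(46 − 42)(24) = 48.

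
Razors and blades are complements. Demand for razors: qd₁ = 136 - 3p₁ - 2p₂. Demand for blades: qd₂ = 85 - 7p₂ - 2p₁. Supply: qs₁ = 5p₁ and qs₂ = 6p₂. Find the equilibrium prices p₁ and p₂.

Market 1: 136 - 3p₁ - 2p₂ = 5p₁ → 8p₁ + 2p₂ = 136.
Market 2: 13p₂ + 2p₁ = 85.
Eliminating p₂: 13×(1) − 2×(2) gives 100p₁ = 1598, so p₁ = 15.98.
Back-substitute into (2): p₂ = (85 − 2×15.98) / 13 = 4.08.

p₁ = 15.98, p₂ = 4.08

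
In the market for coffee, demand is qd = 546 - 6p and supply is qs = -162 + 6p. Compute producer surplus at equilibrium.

Producer surplus = 3072

Equilibrium: 546 - 6p = -162 + 6p gives p* = 59, q* = 192.
Supply starts at p = 27 (where qs = 0).
PS = ½(59 − 27)(192) = 3072.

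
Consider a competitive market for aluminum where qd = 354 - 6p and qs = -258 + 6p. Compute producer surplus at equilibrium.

Producer surplus = 192

Equilibrium: 354 - 6p = -258 + 6p gives p* = 51, q* = 48.
Supply starts at p = 43 (where qs = 0).
PS = ½(51 − 43)(48) = 192.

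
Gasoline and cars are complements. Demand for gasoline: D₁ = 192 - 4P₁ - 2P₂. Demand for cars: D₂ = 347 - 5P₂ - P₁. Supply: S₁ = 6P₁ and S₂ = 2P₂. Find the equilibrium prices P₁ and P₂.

Market 1: 192 - 4P₁ - 2P₂ = 6P₁ → 10P₁ + 2P₂ = 192.
Market 2: 7P₂ + P₁ = 347.
Eliminating P₂: 7×(1) − 2×(2) gives 68P₁ = 650, so P₁ = 325/34.
Back-substitute into (2): P₂ = (347 − 1×325/34) / 7 = 1639/34.

P₁ = 325/34, P₂ = 1639/34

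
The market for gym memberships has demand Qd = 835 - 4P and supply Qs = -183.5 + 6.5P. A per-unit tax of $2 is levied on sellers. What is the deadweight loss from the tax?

Deadweight loss = 104/21

Pre-tax equilibrium: P* = 97, Q* = 447.
Tax on sellers shifts supply to Qs = -183.5 + 6.5(P − 2) = -196.5 + 6.5P.
835 - 4P = -196.5 + 6.5P gives buyer price Pb = 2063/21; sellers receive Ps = 2063/21 − 2 = 2021/21.
New quantity: Q = 835 − 4(2063/21) = 9283/21.
DWL = ½ × 2 × (447 − 9283/21) = 104/21.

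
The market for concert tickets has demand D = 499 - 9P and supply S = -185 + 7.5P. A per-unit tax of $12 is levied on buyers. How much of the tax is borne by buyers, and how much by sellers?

Buyers bear 60/11, sellers bear 72/11

Pre-tax equilibrium: P* = 456/11, Q* = 1385/11.
Tax on buyers shifts demand to D = 499 − 9(P + 12) = 391 - 9P.
391 - 9P = -185 + 7.5P gives seller price Ps = 384/11; buyers pay Pb = 384/11 + 12 = 516/11.
New quantity: Q = 499 − 9(516/11) = 845/11.
Buyer burden = 516/11 − 456/11 = 60/11; seller burden = 456/11 − 384/11 = 72/11.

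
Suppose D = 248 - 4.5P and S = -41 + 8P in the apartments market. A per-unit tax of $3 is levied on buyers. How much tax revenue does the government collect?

Tax revenue = 405.96

Pre-tax equilibrium: P* = 23.12, Q* = 143.96.
Tax on buyers shifts demand to D = 248 − 4.5(P + 3) = 234.5 - 4.5P.
234.5 - 4.5P = -41 + 8P gives seller price Ps = 22.04; buyers pay Pb = 22.04 + 3 = 25.04.
New quantity: Q = 248 − 4.5(25.04) = 135.32.
Revenue = 3 × 135.32 = 405.96.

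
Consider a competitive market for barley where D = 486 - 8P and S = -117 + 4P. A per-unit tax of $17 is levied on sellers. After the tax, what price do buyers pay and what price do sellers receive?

Pre-tax equilibrium: P* = 50.25, Q* = 84.
Tax on sellers shifts supply to S = -117 + 4(P − 17) = -185 + 4P.
486 - 8P = -185 + 4P gives buyer price Pb = 671/12; sellers receive Ps = 671/12 − 17 = 467/12.
New quantity: Q = 486 − 8(671/12) = 116/3.

Buyers pay 671/12, sellers receive 467/12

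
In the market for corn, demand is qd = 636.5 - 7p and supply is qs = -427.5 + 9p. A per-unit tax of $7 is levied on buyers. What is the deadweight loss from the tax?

Pre-tax equilibrium: p* = 66.5, q* = 171.
Tax on buyers shifts demand to qd = 636.5 − 7(p + 7) = 587.5 - 7p.
587.5 - 7p = -427.5 + 9p gives seller price ps = 63.4375; buyers pay pb = 63.4375 + 7 = 70.4375.
New quantity: q = 636.5 − 7(70.4375) = 143.4375.
DWL = ½ × 7 × (171 − 143.4375) = 96.46875.

Deadweight loss = 96.46875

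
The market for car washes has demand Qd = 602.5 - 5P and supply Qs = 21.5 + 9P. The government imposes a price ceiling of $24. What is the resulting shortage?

Shortage = 245

Equilibrium price would be P* = 41.5, so the ceiling at 24 binds.
At P = 24: Qd = 602.5 − 5(24) = 482.5, Qs = 21.5 + 9(24) = 237.5.
Shortage = 482.5 − 237.5 = 245.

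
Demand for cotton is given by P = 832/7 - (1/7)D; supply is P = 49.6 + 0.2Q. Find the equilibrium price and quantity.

Set the two price expressions equal: 832/7 - (1/7)Q = 49.6 + 0.2Q.
2424/35 = (12/35)Q, so Q* = 202.
P* = 832/7 − (1/7)(202) = 90.

P* = 90, Q* = 202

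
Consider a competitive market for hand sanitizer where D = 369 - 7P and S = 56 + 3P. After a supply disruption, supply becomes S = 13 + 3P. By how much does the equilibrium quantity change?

ΔQ = -30.1

Original equilibrium: P* = 31.3, Q* = 149.9.
New equilibrium: 369 - 7P = 13 + 3P, so 356 = 10P and P' = 35.6; Q' = 369 − 7(35.6) = 119.8.
Change in quantity: 119.8 − 149.9 = -30.1.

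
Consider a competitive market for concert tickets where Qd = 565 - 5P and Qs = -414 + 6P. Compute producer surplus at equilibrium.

Producer surplus = 1200

Equilibrium: 565 - 5P = -414 + 6P gives P* = 89, Q* = 120.
Supply starts at P = 69 (where Qs = 0).
PS = ½(89 − 69)(120) = 1200.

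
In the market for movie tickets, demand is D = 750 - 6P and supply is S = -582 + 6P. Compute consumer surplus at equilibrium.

Consumer surplus = 588

Equilibrium: 750 - 6P = -582 + 6P gives P* = 111, Q* = 84.
Demand choke price (D = 0): P = 125.
CS = ½(125 − 111)(84) = 588.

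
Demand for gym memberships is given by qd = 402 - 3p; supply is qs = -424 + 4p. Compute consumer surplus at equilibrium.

Equilibrium: 402 - 3p = -424 + 4p gives p* = 118, q* = 48.
Demand choke price (qd = 0): p = 134.
CS = ½(134 − 118)(48) = 384.

Consumer surplus = 384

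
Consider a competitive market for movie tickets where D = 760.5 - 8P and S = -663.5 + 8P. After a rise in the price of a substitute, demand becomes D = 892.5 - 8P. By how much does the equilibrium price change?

ΔP = 8.25

Original equilibrium: P* = 89, Q* = 48.5.
New equilibrium: 892.5 - 8P = -663.5 + 8P, so 1556 = 16P and P' = 97.25; Q' = 892.5 − 8(97.25) = 114.5.
Change in price: 97.25 − 89 = 8.25.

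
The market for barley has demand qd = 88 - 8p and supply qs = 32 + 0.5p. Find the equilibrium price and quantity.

Set qd = qs: 88 - 8p = 32 + 0.5p.
56 = 8.5p, so p* = 112/17.
q* = 88 − 8(112/17) = 600/17.

p* = 112/17, q* = 600/17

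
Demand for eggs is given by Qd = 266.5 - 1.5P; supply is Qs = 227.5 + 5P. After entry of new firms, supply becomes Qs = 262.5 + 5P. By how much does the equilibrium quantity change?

ΔQ = 105/13

Original equilibrium: P* = 6, Q* = 257.5.
New equilibrium: 266.5 - 1.5P = 262.5 + 5P, so 4 = 6.5P and P' = 8/13; Q' = 266.5 − 1.5(8/13) = 6905/26.
Change in quantity: 6905/26 − 257.5 = 105/13.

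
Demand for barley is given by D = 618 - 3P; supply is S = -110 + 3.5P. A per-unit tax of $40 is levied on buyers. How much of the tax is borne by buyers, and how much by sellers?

Pre-tax equilibrium: P* = 112, Q* = 282.
Tax on buyers shifts demand to D = 618 − 3(P + 40) = 498 - 3P.
498 - 3P = -110 + 3.5P gives seller price Ps = 1216/13; buyers pay Pb = 1216/13 + 40 = 1736/13.
New quantity: Q = 618 − 3(1736/13) = 2826/13.
Buyer burden = 1736/13 − 112 = 280/13; seller burden = 112 − 1216/13 = 240/13.

Buyers bear 280/13, sellers bear 240/13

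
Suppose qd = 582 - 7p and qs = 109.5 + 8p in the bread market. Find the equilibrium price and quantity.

Set qd = qs: 582 - 7p = 109.5 + 8p.
472.5 = 15p, so p* = 31.5.
q* = 582 − 7(31.5) = 361.5.

p* = 31.5, q* = 361.5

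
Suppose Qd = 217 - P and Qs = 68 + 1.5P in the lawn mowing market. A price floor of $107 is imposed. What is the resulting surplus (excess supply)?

Equilibrium price would be P* = 59.6, so the floor at 107 binds.
At P = 107: Qd = 110, Qs = 228.5.
Surplus = 228.5 − 110 = 118.5.

Surplus = 118.5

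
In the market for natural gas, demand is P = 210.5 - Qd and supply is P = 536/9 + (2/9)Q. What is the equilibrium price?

Set the two price expressions equal: 210.5 - Q = 536/9 + (2/9)Q.
2717/18 = (11/9)Q, so Q* = 123.5.
P* = 210.5 − (1)(123.5) = 87.

P* = 87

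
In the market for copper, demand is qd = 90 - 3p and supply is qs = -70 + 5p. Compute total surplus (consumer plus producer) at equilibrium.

Equilibrium: 90 - 3p = -70 + 5p gives p* = 20, q* = 30.
Demand choke price: p = 30; supply starts at p = 14.
CS = ½(30 − 20)(30) = 150; PS = ½(20 − 14)(30) = 90.

Total surplus = 240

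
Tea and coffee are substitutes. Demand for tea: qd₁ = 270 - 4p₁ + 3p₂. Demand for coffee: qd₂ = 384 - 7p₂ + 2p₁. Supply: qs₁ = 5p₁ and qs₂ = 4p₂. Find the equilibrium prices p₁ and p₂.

Market 1: 270 - 4p₁ + 3p₂ = 5p₁ → 9p₁ - 3p₂ = 270.
Market 2: 11p₂ - 2p₁ = 384.
Eliminating p₂: 11×(1) + 3×(2) gives 93p₁ = 4122, so p₁ = 1374/31.
Back-substitute into (2): p₂ = (384 + 2×1374/31) / 11 = 1332/31.

p₁ = 1374/31, p₂ = 1332/31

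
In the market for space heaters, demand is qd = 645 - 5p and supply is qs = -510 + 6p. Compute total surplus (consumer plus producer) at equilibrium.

Equilibrium: 645 - 5p = -510 + 6p gives p* = 105, q* = 120.
Demand choke price: p = 129; supply starts at p = 85.
CS = ½(129 − 105)(120) = 1440; PS = ½(105 − 85)(120) = 1200.

Total surplus = 2640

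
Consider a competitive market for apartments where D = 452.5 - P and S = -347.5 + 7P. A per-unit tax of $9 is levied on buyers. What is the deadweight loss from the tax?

Deadweight loss = 35.4375

Pre-tax equilibrium: P* = 100, Q* = 352.5.
Tax on buyers shifts demand to D = 452.5 − 1(P + 9) = 443.5 - P.
443.5 - P = -347.5 + 7P gives seller price Ps = 98.875; buyers pay Pb = 98.875 + 9 = 107.875.
New quantity: Q = 452.5 − 1(107.875) = 344.625.
DWL = ½ × 9 × (352.5 − 344.625) = 35.4375.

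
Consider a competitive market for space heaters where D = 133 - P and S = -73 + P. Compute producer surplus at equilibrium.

Producer surplus = 450

Equilibrium: 133 - P = -73 + P gives P* = 103, Q* = 30.
Supply starts at P = 73 (where S = 0).
PS = ½(103 − 73)(30) = 450.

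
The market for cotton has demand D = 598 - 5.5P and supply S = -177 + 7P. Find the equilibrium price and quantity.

Set D = S: 598 - 5.5P = -177 + 7P.
775 = 12.5P, so P* = 62.
Q* = 598 − 5.5(62) = 257.

P* = 62, Q* = 257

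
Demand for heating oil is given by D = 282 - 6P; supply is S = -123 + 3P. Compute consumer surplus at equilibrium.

Equilibrium: 282 - 6P = -123 + 3P gives P* = 45, Q* = 12.
Demand choke price (D = 0): P = 47.
CS = ½(47 − 45)(12) = 12.

Consumer surplus = 12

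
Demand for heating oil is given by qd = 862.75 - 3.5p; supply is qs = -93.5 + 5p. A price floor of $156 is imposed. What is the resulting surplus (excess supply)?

Equilibrium price would be p* = 112.5, so the floor at 156 binds.
At p = 156: qd = 316.75, qs = 686.5.
Surplus = 686.5 − 316.75 = 369.75.

Surplus = 369.75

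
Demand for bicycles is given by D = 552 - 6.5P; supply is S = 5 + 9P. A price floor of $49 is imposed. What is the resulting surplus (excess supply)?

Equilibrium price would be P* = 1094/31, so the floor at 49 binds.
At P = 49: D = 233.5, S = 446.
Surplus = 446 − 233.5 = 212.5.

Surplus = 212.5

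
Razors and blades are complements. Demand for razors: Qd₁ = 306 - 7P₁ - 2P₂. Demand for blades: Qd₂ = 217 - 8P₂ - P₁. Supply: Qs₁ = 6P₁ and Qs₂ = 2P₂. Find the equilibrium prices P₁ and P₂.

Market 1: 306 - 7P₁ - 2P₂ = 6P₁ → 13P₁ + 2P₂ = 306.
Market 2: 10P₂ + P₁ = 217.
Eliminating P₂: 10×(1) − 2×(2) gives 128P₁ = 2626, so P₁ = 20.515625.
Back-substitute into (2): P₂ = (217 − 1×20.515625) / 10 = 19.6484375.

P₁ = 20.515625, P₂ = 19.6484375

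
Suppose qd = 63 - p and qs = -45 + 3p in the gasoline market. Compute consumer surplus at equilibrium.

Consumer surplus = 648

Equilibrium: 63 - p = -45 + 3p gives p* = 27, q* = 36.
Demand choke price (qd = 0): p = 63.
CS = ½(63 − 27)(36) = 648.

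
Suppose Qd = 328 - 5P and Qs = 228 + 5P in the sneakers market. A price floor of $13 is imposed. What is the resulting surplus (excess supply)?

Equilibrium price would be P* = 10, so the floor at 13 binds.
At P = 13: Qd = 263, Qs = 293.
Surplus = 293 − 263 = 30.

Surplus = 30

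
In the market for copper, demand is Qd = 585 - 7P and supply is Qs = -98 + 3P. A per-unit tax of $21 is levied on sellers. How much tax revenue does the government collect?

Tax revenue = 1318.8

Pre-tax equilibrium: P* = 68.3, Q* = 106.9.
Tax on sellers shifts supply to Qs = -98 + 3(P − 21) = -161 + 3P.
585 - 7P = -161 + 3P gives buyer price Pb = 74.6; sellers receive Ps = 74.6 − 21 = 53.6.
New quantity: Q = 585 − 7(74.6) = 62.8.
Revenue = 21 × 62.8 = 1318.8.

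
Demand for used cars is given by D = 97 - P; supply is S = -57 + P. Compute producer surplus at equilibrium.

Equilibrium: 97 - P = -57 + P gives P* = 77, Q* = 20.
Supply starts at P = 57 (where S = 0).
PS = ½(77 − 57)(20) = 200.

Producer surplus = 200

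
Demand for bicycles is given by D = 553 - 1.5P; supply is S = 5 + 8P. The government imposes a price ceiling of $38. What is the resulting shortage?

Shortage = 187

Equilibrium price would be P* = 1096/19, so the ceiling at 38 binds.
At P = 38: D = 553 − 1.5(38) = 496, S = 5 + 8(38) = 309.
Shortage = 496 − 309 = 187.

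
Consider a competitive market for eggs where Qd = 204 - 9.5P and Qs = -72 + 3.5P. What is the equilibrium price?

P* = 276/13

Set Qd = Qs: 204 - 9.5P = -72 + 3.5P.
276 = 13P, so P* = 276/13.
Q* = 204 − 9.5(276/13) = 30/13.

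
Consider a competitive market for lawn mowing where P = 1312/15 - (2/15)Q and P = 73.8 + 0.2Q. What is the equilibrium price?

P* = 82

Set the two price expressions equal: 1312/15 - (2/15)Q = 73.8 + 0.2Q.
41/3 = (1/3)Q, so Q* = 41.
P* = 1312/15 − (2/15)(41) = 82.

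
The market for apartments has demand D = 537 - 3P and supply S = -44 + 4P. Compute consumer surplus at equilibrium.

Consumer surplus = 13824

Equilibrium: 537 - 3P = -44 + 4P gives P* = 83, Q* = 288.
Demand choke price (D = 0): P = 179.
CS = ½(179 − 83)(288) = 13824.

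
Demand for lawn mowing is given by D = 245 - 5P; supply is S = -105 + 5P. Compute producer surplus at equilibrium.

Equilibrium: 245 - 5P = -105 + 5P gives P* = 35, Q* = 70.
Supply starts at P = 21 (where S = 0).
PS = ½(35 − 21)(70) = 490.

Producer surplus = 490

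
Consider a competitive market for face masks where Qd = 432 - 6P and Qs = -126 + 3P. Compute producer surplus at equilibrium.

Producer surplus = 600

Equilibrium: 432 - 6P = -126 + 3P gives P* = 62, Q* = 60.
Supply starts at P = 42 (where Qs = 0).
PS = ½(62 − 42)(60) = 600.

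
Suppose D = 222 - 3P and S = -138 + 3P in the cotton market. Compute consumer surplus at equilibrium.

Equilibrium: 222 - 3P = -138 + 3P gives P* = 60, Q* = 42.
Demand choke price (D = 0): P = 74.
CS = ½(74 − 60)(42) = 294.

Consumer surplus = 294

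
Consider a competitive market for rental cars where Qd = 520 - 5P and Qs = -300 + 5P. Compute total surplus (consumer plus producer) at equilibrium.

Equilibrium: 520 - 5P = -300 + 5P gives P* = 82, Q* = 110.
Demand choke price: P = 104; supply starts at P = 60.
CS = ½(104 − 82)(110) = 1210; PS = ½(82 − 60)(110) = 1210.

Total surplus = 2420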